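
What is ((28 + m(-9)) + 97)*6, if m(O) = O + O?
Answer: 642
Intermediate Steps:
m(O) = 2*O
((28 + m(-9)) + 97)*6 = ((28 + 2*(-9)) + 97)*6 = ((28 - 18) + 97)*6 = (10 + 97)*6 = 107*6 = 642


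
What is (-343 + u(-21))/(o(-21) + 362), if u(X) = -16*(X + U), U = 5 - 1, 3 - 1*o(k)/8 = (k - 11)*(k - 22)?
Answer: 71/10622 ≈ 0.0066842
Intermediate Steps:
o(k) = 24 - 8*(-22 + k)*(-11 + k) (o(k) = 24 - 8*(k - 11)*(k - 22) = 24 - 8*(-11 + k)*(-22 + k) = 24 - 8*(-22 + k)*(-11 + k))
U = 4
u(X) = -64 - 16*X (u(X) = -16*(X + 4) = -16*(4 + X) = -64 - 16*X)
(-343 + u(-21))/(o(-21) + 362) = (-343 + (-64 - 16*(-21)))/((-1912 - 8*(-21)² + 264*(-21)) + 362) = (-343 + (-64 + 336))/((-1912 - 8*441 - 5544) + 362) = (-343 + 272)/((-1912 - 3528 - 5544) + 362) = -71/(-10984 + 362) = -71/(-10622) = -71*(-1/10622) = 71/10622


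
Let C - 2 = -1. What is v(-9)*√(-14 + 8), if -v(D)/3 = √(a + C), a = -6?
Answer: 3*√30 ≈ 16.432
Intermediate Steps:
C = 1 (C = 2 - 1 = 1)
v(D) = -3*I*√5 (v(D) = -3*√(-6 + 1) = -3*I*√5)
v(-9)*√(-14 + 8) = (-3*I*√5)*√(-14 + 8) = (-3*I*√5)*√(-6) = (-3*I*√5)*(I*√6) = 3*√30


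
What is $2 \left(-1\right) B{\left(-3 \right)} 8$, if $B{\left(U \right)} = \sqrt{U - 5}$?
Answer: $- 32 i \sqrt{2} \approx - 45.255 i$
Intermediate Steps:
$B{\left(U \right)} = \sqrt{-5 + U}$
$2 \left(-1\right) B{\left(-3 \right)} 8 = 2 \left(-1\right) \sqrt{-5 - 3} \cdot 8 = - 2 \sqrt{-8} \cdot 8 = - 2 \cdot 2 i \sqrt{2} \cdot 8 = - 4 i \sqrt{2} \cdot 8 = - 32 i \sqrt{2}$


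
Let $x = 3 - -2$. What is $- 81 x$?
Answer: $-405$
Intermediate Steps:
$x = 5$ ($x = 3 + 2 = 5$)
$- 81 x = \left(-81\right) 5 = -405$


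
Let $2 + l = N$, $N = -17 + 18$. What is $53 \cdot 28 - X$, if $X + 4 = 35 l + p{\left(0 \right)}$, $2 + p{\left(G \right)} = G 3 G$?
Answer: $1525$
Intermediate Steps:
$p{\left(G \right)} = -2 + 3 G^{2}$ ($p{\left(G \right)} = -2 + G 3 G = -2 + 3 G G = -2 + 3 G^{2}$)
$N = 1$
$l = -1$ ($l = -2 + 1 = -1$)
$X = -41$ ($X = -4 + \left(35 \left(-1\right) - \left(2 - 3 \cdot 0^{2}\right)\right) = -4 + \left(-35 + \left(-2 + 3 \cdot 0\right)\right) = -4 + \left(-35 + \left(-2 + 0\right)\right) = -4 - 37 = -41$)
$53 \cdot 28 - X = 53 \cdot 28 - -41 = 1484 + 41 = 1525$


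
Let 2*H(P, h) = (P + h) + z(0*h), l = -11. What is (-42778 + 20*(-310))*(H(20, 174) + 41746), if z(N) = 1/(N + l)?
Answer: -22543226505/11 ≈ -2.0494e+9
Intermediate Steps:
z(N) = 1/(-11 + N) (z(N) = 1/(N - 11) = 1/(-11 + N))
H(P, h) = -1/22 + P/2 + h/2 (H(P, h) = ((P + h) + 1/(-11 + 0*h))/2 = ((P + h) + 1/(-11 + 0))/2 = ((P + h) + 1/(-11))/2 = ((P + h) - 1/11)/2 = (-1/11 + P + h)/2 = -1/22 + P/2 + h/2)
(-42778 + 20*(-310))*(H(20, 174) + 41746) = (-42778 + 20*(-310))*((-1/22 + (½)*20 + (½)*174) + 41746) = (-42778 - 6200)*((-1/22 + 10 + 87) + 41746) = -48978*(2133/22 + 41746) = -48978*920545/22 = -22543226505/11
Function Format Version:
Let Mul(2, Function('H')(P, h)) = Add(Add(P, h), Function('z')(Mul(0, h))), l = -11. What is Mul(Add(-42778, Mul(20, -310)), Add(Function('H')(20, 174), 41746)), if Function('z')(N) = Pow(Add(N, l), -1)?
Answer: Rational(-22543226505, 11) ≈ -2.0494e+9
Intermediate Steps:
Function('z')(N) = Pow(Add(-11, N), -1) (Function('z')(N) = Pow(Add(N, -11), -1) = Pow(Add(-11, N), -1))
Function('H')(P, h) = Add(Rational(-1, 22), Mul(Rational(1, 2), P), Mul(Rational(1, 2), h)) (Function('H')(P, h) = Mul(Rational(1, 2), Add(Add(P, h), Pow(Add(-11, Mul(0, h)), -1))) = Mul(Rational(1, 2), Add(Add(P, h), Pow(Add(-11, 0), -1))) = Mul(Rational(1, 2), Add(Add(P, h), Pow(-11, -1))) = Mul(Rational(1, 2), Add(Add(P, h), Rational(-1, 11))) = Mul(Rational(1, 2), Add(Rational(-1, 11), P, h)) = Add(Rational(-1, 22), Mul(Rational(1, 2), P), Mul(Rational(1, 2), h)))
Mul(Add(-42778, Mul(20, -310)), Add(Function('H')(20, 174), 41746)) = Mul(Add(-42778, Mul(20, -310)), Add(Add(Rational(-1, 22), Mul(Rational(1, 2), 20), Mul(Rational(1, 2), 174)), 41746)) = Mul(Add(-42778, -6200), Add(Add(Rational(-1, 22), 10, 87), 41746)) = Mul(-48978, Add(Rational(2133, 22), 41746)) = Mul(-48978, Rational(920545, 22)) = Rational(-22543226505, 11)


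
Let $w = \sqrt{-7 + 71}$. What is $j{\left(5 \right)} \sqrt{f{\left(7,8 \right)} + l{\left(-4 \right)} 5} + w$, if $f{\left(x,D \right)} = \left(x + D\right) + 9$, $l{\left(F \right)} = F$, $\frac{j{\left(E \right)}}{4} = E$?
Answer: $48$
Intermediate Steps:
$j{\left(E \right)} = 4 E$
$w = 8$ ($w = \sqrt{64} = 8$)
$f{\left(x,D \right)} = 9 + D + x$ ($f{\left(x,D \right)} = \left(D + x\right) + 9 = 9 + D + x$)
$j{\left(5 \right)} \sqrt{f{\left(7,8 \right)} + l{\left(-4 \right)} 5} + w = 4 \cdot 5 \sqrt{\left(9 + 8 + 7\right) - 20} + 8 = 20 \sqrt{24 - 20} + 8 = 20 \sqrt{4} + 8 = 20 \cdot 2 + 8 = 40 + 8 = 48$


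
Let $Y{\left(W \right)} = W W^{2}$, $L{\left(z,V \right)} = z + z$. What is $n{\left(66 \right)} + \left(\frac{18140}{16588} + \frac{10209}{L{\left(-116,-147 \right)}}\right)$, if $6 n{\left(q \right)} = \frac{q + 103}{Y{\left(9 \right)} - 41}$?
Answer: $- \frac{733880369}{17118816} \approx -42.87$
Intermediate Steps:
$L{\left(z,V \right)} = 2 z$
$Y{\left(W \right)} = W^{3}$
$n{\left(q \right)} = \frac{103}{4128} + \frac{q}{4128}$ ($n{\left(q \right)} = \frac{\left(q + 103\right) \frac{1}{9^{3} - 41}}{6} = \frac{\left(103 + q\right) \frac{1}{729 - 41}}{6} = \frac{\left(103 + q\right) \frac{1}{688}}{6} = \frac{\frac{103}{688} + \frac{q}{688}}{6} = \frac{103}{4128} + \frac{q}{4128}$)
$n{\left(66 \right)} + \left(\frac{18140}{16588} + \frac{10209}{L{\left(-116,-147 \right)}}\right) = \left(\frac{103}{4128} + \frac{1}{4128} \cdot 66\right) + \left(\frac{18140}{16588} + \frac{10209}{2 \left(-116\right)}\right) = \left(\frac{103}{4128} + \frac{11}{688}\right) + \left(18140 \cdot \frac{1}{16588} + \frac{10209}{-232}\right) = \frac{169}{4128} + \left(\frac{4535}{4147} + 10209 \left(- \frac{1}{232}\right)\right) = \frac{169}{4128} + \left(\frac{4535}{4147} - \frac{10209}{232}\right) = \frac{169}{4128} - \frac{1423607}{33176} = - \frac{733880369}{17118816}$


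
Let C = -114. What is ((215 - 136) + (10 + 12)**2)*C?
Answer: -64182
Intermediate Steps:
((215 - 136) + (10 + 12)**2)*C = ((215 - 136) + (10 + 12)**2)*(-114) = (79 + 22**2)*(-114) = (79 + 484)*(-114) = 563*(-114) = -64182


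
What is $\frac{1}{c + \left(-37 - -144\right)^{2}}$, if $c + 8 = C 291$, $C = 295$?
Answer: $\frac{1}{97286} \approx 1.0279 \cdot 10^{-5}$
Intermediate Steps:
$c = 85837$ ($c = -8 + 295 \cdot 291 = -8 + 85845 = 85837$)
$\frac{1}{c + \left(-37 - -144\right)^{2}} = \frac{1}{85837 + \left(-37 - -144\right)^{2}} = \frac{1}{85837 + \left(-37 + 144\right)^{2}} = \frac{1}{85837 + 107^{2}} = \frac{1}{85837 + 11449} = \frac{1}{97286}$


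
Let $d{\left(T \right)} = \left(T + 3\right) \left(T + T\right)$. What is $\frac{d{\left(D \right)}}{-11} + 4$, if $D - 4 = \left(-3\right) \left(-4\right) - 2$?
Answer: $- \frac{432}{11} \approx -39.273$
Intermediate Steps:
$D = 14$ ($D = 4 - -10 = 4 + \left(12 - 2\right) = 4 + 10 = 14$)
$d{\left(T \right)} = 2 T \left(3 + T\right)$ ($d{\left(T \right)} = \left(3 + T\right) 2 T = 2 T \left(3 + T\right)$)
$\frac{d{\left(D \right)}}{-11} + 4 = \frac{2 \cdot 14 \left(3 + 14\right)}{-11} + 4 = 2 \cdot 14 \cdot 17 \left(- \frac{1}{11}\right) + 4 = 476 \left(- \frac{1}{11}\right) + 4 = - \frac{476}{11} + 4 = - \frac{432}{11}$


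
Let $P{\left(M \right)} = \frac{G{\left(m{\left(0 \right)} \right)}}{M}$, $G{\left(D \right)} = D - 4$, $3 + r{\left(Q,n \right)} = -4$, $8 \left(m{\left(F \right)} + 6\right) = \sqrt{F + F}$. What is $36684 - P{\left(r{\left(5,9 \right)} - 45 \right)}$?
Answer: $\frac{953779}{26} \approx 36684.0$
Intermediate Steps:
$m{\left(F \right)} = -6 + \frac{\sqrt{2} \sqrt{F}}{8}$ ($m{\left(F \right)} = -6 + \frac{\sqrt{F + F}}{8} = -6 + \frac{\sqrt{2 F}}{8} = -6 + \frac{\sqrt{2} \sqrt{F}}{8}$)
$r{\left(Q,n \right)} = -7$ ($r{\left(Q,n \right)} = -3 - 4 = -7$)
$G{\left(D \right)} = -4 + D$ ($G{\left(D \right)} = D - 4 = -4 + D$)
$P{\left(M \right)} = - \frac{10}{M}$ ($P{\left(M \right)} = \frac{-4 - \left(6 - \frac{\sqrt{2} \sqrt{0}}{8}\right)}{M} = \frac{-4 - \left(6 - \frac{1}{8} \sqrt{2} \cdot 0\right)}{M} = \frac{-4 + \left(-6 + 0\right)}{M} = \frac{-4 - 6}{M} = - \frac{10}{M}$)
$36684 - P{\left(r{\left(5,9 \right)} - 45 \right)} = 36684 - - \frac{10}{-7 - 45} = 36684 - - \frac{10}{-52} = 36684 - \left(-10\right) \left(- \frac{1}{52}\right) = 36684 - \frac{5}{26} = \frac{953779}{26}$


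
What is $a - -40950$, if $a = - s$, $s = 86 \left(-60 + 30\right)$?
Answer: $43530$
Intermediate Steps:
$s = -2580$ ($s = 86 \left(-30\right) = -2580$)
$a = 2580$ ($a = \left(-1\right) \left(-2580\right) = 2580$)
$a - -40950 = 2580 - -40950 = 2580 + 40950 = 43530$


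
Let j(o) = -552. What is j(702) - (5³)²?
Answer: -16177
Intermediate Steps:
j(702) - (5³)² = -552 - (5³)² = -552 - 1*125² = -552 - 1*15625 = -552 - 15625 = -16177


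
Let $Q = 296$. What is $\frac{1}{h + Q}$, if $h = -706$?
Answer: $- \frac{1}{410} \approx -0.002439$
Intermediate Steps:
$\frac{1}{h + Q} = \frac{1}{-706 + 296} = \frac{1}{-410} = - \frac{1}{410}$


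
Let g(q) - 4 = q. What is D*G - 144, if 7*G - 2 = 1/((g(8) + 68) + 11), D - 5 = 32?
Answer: -84957/637 ≈ -133.37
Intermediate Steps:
D = 37 (D = 5 + 32 = 37)
g(q) = 4 + q
G = 183/637 (G = 2/7 + 1/(7*(((4 + 8) + 68) + 11)) = 2/7 + 1/(7*((12 + 68) + 11)) = 2/7 + 1/(7*(80 + 11)) = 2/7 + (1/7)/91 = 2/7 + (1/7)*(1/91) = 2/7 + 1/637 = 183/637 ≈ 0.28728)
D*G - 144 = 37*(183/637) - 144 = 6771/637 - 144 = -84957/637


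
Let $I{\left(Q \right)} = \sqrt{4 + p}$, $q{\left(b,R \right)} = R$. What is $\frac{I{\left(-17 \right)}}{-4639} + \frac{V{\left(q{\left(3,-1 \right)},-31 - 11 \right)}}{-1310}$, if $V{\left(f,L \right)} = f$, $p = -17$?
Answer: $\frac{1}{1310} - \frac{i \sqrt{13}}{4639} \approx 0.00076336 - 0.00077723 i$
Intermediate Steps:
$I{\left(Q \right)} = i \sqrt{13}$ ($I{\left(Q \right)} = \sqrt{4 - 17} = \sqrt{-13} = i \sqrt{13}$)
$\frac{I{\left(-17 \right)}}{-4639} + \frac{V{\left(q{\left(3,-1 \right)},-31 - 11 \right)}}{-1310} = \frac{i \sqrt{13}}{-4639} - \frac{1}{-1310} = i \sqrt{13} \left(- \frac{1}{4639}\right) - - \frac{1}{1310} = - \frac{i \sqrt{13}}{4639} + \frac{1}{1310} = \frac{1}{1310} - \frac{i \sqrt{13}}{4639}$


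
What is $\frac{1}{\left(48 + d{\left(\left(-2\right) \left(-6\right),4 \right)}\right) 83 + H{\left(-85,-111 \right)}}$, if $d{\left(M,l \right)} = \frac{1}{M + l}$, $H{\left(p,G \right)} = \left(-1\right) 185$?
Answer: $\frac{16}{60867} \approx 0.00026287$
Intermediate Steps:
$H{\left(p,G \right)} = -185$
$\frac{1}{\left(48 + d{\left(\left(-2\right) \left(-6\right),4 \right)}\right) 83 + H{\left(-85,-111 \right)}} = \frac{1}{\left(48 + \frac{1}{\left(-2\right) \left(-6\right) + 4}\right) 83 - 185} = \frac{1}{\left(48 + \frac{1}{12 + 4}\right) 83 - 185} = \frac{1}{\left(48 + \frac{1}{16}\right) 83 - 185} = \frac{1}{\frac{769}{16} \cdot 83 - 185} = \frac{1}{\frac{63827}{16} - 185} = \frac{1}{\frac{60867}{16}} = \frac{16}{60867}$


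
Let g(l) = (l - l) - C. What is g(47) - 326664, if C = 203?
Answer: -326867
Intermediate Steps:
g(l) = -203 (g(l) = (l - l) - 1*203 = 0 - 203 = -203)
g(47) - 326664 = -203 - 326664 = -326867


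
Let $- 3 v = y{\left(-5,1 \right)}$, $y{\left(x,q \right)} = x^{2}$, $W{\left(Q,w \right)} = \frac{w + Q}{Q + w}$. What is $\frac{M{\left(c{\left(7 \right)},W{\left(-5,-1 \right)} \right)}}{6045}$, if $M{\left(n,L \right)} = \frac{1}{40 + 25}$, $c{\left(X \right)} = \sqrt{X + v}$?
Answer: $\frac{1}{392925} \approx 2.545 \cdot 10^{-6}$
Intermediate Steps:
$W{\left(Q,w \right)} = 1$ ($W{\left(Q,w \right)} = \frac{Q + w}{Q + w} = 1$)
$v = - \frac{25}{3}$ ($v = - \frac{\left(-5\right)^{2}}{3} = \left(- \frac{1}{3}\right) 25 = - \frac{25}{3} \approx -8.3333$)
$c{\left(X \right)} = \sqrt{- \frac{25}{3} + X}$ ($c{\left(X \right)} = \sqrt{X - \frac{25}{3}} = \sqrt{- \frac{25}{3} + X}$)
$M{\left(n,L \right)} = \frac{1}{65}$
$\frac{M{\left(c{\left(7 \right)},W{\left(-5,-1 \right)} \right)}}{6045} = \frac{1}{65 \cdot 6045} = \frac{1}{65} \cdot \frac{1}{6045} = \frac{1}{392925}$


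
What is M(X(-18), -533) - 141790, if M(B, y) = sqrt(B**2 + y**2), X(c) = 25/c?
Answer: -141790 + sqrt(92045461)/18 ≈ -1.4126e+5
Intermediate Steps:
M(X(-18), -533) - 141790 = sqrt((25/(-18))**2 + (-533)**2) - 141790 = sqrt((25*(-1/18))**2 + 284089) - 141790 = sqrt((-25/18)**2 + 284089) - 141790 = sqrt(625/324 + 284089) - 141790 = sqrt(92045461/324) - 141790 = sqrt(92045461)/18 - 141790 = -141790 + sqrt(92045461)/18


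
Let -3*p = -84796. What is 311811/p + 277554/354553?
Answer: 355196045433/30064676188 ≈ 11.814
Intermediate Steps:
p = 84796/3 (p = -1/3*(-84796) = 84796/3 ≈ 28265.)
311811/p + 277554/354553 = 311811/(84796/3) + 277554/354553 = 311811*(3/84796) + 277554*(1/354553) = 935433/84796 + 277554/354553 = 355196045433/30064676188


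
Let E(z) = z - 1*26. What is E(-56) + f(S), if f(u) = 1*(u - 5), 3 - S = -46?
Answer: -38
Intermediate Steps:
S = 49 (S = 3 - 1*(-46) = 3 + 46 = 49)
E(z) = -26 + z (E(z) = z - 26 = -26 + z)
f(u) = -5 + u (f(u) = 1*(-5 + u) = -5 + u)
E(-56) + f(S) = (-26 - 56) + (-5 + 49) = -82 + 44 = -38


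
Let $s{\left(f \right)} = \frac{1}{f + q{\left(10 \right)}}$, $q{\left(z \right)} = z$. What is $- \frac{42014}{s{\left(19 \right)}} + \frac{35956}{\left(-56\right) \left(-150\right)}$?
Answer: $- \frac{2558643611}{2100} \approx -1.2184 \cdot 10^{6}$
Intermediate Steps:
$s{\left(f \right)} = \frac{1}{10 + f}$ ($s{\left(f \right)} = \frac{1}{f + 10} = \frac{1}{10 + f}$)
$- \frac{42014}{s{\left(19 \right)}} + \frac{35956}{\left(-56\right) \left(-150\right)} = - \frac{42014}{\frac{1}{10 + 19}} + \frac{35956}{\left(-56\right) \left(-150\right)} = - \frac{42014}{\frac{1}{29}} + \frac{35956}{8400} = - 42014 \frac{1}{\frac{1}{29}} + 35956 \cdot \frac{1}{8400} = \left(-42014\right) 29 + \frac{8989}{2100} = -1218406 + \frac{8989}{2100} = - \frac{2558643611}{2100}$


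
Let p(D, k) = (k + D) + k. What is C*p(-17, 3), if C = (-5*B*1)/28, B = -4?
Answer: -55/7 ≈ -7.8571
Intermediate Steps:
p(D, k) = D + 2*k (p(D, k) = (D + k) + k = D + 2*k)
C = 5/7 (C = (-5*(-4)*1)/28 = (20*1)*(1/28) = 20*(1/28) = 5/7 ≈ 0.71429)
C*p(-17, 3) = 5*(-17 + 2*3)/7 = 5*(-17 + 6)/7 = (5/7)*(-11) = -55/7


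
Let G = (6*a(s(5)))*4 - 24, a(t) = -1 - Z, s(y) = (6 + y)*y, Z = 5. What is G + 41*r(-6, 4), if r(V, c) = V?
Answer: -414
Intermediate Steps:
s(y) = y*(6 + y)
a(t) = -6 (a(t) = -1 - 1*5 = -1 - 5 = -6)
G = -168 (G = (6*(-6))*4 - 24 = -36*4 - 24 = -144 - 24 = -168)
G + 41*r(-6, 4) = -168 + 41*(-6) = -168 - 246 = -414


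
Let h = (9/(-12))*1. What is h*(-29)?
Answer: 87/4 ≈ 21.750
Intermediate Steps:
h = -3/4 (h = (9*(-1/12))*1 = -3/4*1 = -3/4 ≈ -0.75000)
h*(-29) = -3/4*(-29) = 87/4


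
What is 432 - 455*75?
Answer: -33693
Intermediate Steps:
432 - 455*75 = 432 - 34125 = -33693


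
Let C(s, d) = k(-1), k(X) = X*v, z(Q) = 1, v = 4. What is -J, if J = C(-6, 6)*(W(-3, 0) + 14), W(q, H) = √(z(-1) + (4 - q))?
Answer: 56 + 8*√2 ≈ 67.314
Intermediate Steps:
k(X) = 4*X (k(X) = X*4 = 4*X)
C(s, d) = -4 (C(s, d) = 4*(-1) = -4)
W(q, H) = √(5 - q) (W(q, H) = √(1 + (4 - q)) = √(5 - q))
J = -56 - 8*√2 (J = -4*(√(5 - 1*(-3)) + 14) = -4*(√(5 + 3) + 14) = -4*(√8 + 14) = -4*(2*√2 + 14) = -4*(14 + 2*√2) = -56 - 8*√2 ≈ -67.314)
-J = -(-56 - 8*√2) = 56 + 8*√2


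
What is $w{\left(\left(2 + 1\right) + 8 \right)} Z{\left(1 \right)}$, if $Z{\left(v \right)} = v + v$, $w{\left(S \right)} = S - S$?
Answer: $0$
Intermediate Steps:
$w{\left(S \right)} = 0$
$Z{\left(v \right)} = 2 v$
$w{\left(\left(2 + 1\right) + 8 \right)} Z{\left(1 \right)} = 0 \cdot 2 \cdot 1 = 0 \cdot 2 = 0$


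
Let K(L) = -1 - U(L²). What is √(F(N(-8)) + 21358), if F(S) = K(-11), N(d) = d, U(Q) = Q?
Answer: 2*√5309 ≈ 145.73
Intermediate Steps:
K(L) = -1 - L²
F(S) = -122 (F(S) = -1 - 1*(-11)² = -1 - 1*121 = -1 - 121 = -122)
√(F(N(-8)) + 21358) = √(-122 + 21358) = √21236 = 2*√5309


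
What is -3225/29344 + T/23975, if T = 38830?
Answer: 30345947/20100640 ≈ 1.5097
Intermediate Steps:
-3225/29344 + T/23975 = -3225/29344 + 38830/23975 = -3225*1/29344 + 38830*(1/23975) = -3225/29344 + 7766/4795 = 30345947/20100640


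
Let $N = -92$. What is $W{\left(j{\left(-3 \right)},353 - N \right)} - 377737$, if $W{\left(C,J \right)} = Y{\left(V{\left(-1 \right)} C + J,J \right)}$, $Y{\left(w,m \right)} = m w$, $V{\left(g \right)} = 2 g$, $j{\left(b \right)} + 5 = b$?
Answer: $-172592$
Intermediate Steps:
$j{\left(b \right)} = -5 + b$
$W{\left(C,J \right)} = J \left(J - 2 C\right)$ ($W{\left(C,J \right)} = J \left(2 \left(-1\right) C + J\right) = J \left(- 2 C + J\right) = J \left(J - 2 C\right)$)
$W{\left(j{\left(-3 \right)},353 - N \right)} - 377737 = \left(353 - -92\right) \left(\left(353 - -92\right) - 2 \left(-5 - 3\right)\right) - 377737 = \left(353 + 92\right) \left(\left(353 + 92\right) - -16\right) - 377737 = 445 \left(445 + 16\right) - 377737 = 445 \cdot 461 - 377737 = 205145 - 377737 = -172592$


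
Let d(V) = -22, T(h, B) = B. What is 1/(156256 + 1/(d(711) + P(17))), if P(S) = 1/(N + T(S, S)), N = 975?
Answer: 21823/3409973696 ≈ 6.3998e-6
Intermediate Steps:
P(S) = 1/(975 + S)
1/(156256 + 1/(d(711) + P(17))) = 1/(156256 + 1/(-22 + 1/(975 + 17))) = 1/(156256 + 1/(-22 + 1/992)) = 1/(156256 + 1/(-21823/992)) = 1/(156256 - 992/21823) = 1/(3409973696/21823) = 21823/3409973696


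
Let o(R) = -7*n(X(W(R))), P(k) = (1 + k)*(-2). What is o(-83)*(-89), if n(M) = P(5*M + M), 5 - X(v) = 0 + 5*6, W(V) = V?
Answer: 185654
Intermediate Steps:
P(k) = -2 - 2*k
X(v) = -25 (X(v) = 5 - (0 + 5*6) = 5 - (0 + 30) = 5 - 1*30 = 5 - 30 = -25)
n(M) = -2 - 12*M (n(M) = -2 - 2*(5*M + M) = -2 - 12*M)
o(R) = -2086 (o(R) = -7*(-2 - 12*(-25)) = -7*(-2 + 300) = -7*298 = -2086)
o(-83)*(-89) = -2086*(-89) = 185654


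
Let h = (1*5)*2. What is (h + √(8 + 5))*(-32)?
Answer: -320 - 32*√13 ≈ -435.38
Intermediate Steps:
h = 10 (h = 5*2 = 10)
(h + √(8 + 5))*(-32) = (10 + √(8 + 5))*(-32) = (10 + √13)*(-32) = -320 - 32*√13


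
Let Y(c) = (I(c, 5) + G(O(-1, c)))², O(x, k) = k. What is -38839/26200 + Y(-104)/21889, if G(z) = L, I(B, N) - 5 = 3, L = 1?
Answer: -848024671/573491800 ≈ -1.4787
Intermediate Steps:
I(B, N) = 8 (I(B, N) = 5 + 3 = 8)
G(z) = 1
Y(c) = 81 (Y(c) = (8 + 1)² = 9² = 81)
-38839/26200 + Y(-104)/21889 = -38839/26200 + 81/21889 = -848024671/573491800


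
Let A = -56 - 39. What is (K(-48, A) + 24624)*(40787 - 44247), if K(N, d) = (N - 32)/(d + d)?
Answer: -1618809440/19 ≈ -8.5201e+7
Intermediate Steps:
A = -95
K(N, d) = (-32 + N)/(2*d) (K(N, d) = (-32 + N)/((2*d)) = (-32 + N)*(1/(2*d)) = (-32 + N)/(2*d))
(K(-48, A) + 24624)*(40787 - 44247) = ((½)*(-32 - 48)/(-95) + 24624)*(40787 - 44247) = ((½)*(-1/95)*(-80) + 24624)*(-3460) = (8/19 + 24624)*(-3460) = (467864/19)*(-3460) = -1618809440/19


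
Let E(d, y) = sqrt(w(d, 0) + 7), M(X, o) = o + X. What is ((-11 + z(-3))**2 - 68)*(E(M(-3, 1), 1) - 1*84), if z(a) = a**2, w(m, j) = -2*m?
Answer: 5376 - 64*sqrt(11) ≈ 5163.7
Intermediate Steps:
M(X, o) = X + o
E(d, y) = sqrt(7 - 2*d) (E(d, y) = sqrt(-2*d + 7) = sqrt(7 - 2*d))
((-11 + z(-3))**2 - 68)*(E(M(-3, 1), 1) - 1*84) = ((-11 + (-3)**2)**2 - 68)*(sqrt(7 - 2*(-3 + 1)) - 1*84) = ((-11 + 9)**2 - 68)*(sqrt(7 - 2*(-2)) - 84) = ((-2)**2 - 68)*(sqrt(7 + 4) - 84) = (4 - 68)*(sqrt(11) - 84) = -64*(-84 + sqrt(11)) = 5376 - 64*sqrt(11)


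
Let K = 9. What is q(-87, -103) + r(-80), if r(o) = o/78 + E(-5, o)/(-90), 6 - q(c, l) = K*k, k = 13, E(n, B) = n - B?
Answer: -8803/78 ≈ -112.86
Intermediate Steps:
q(c, l) = -111 (q(c, l) = 6 - 9*13 = 6 - 1*117 = 6 - 117 = -111)
r(o) = 1/18 + 14*o/585 (r(o) = o/78 + (-5 - o)/(-90) = o*(1/78) + (-5 - o)*(-1/90) = o/78 + (1/18 + o/90) = 1/18 + 14*o/585)
q(-87, -103) + r(-80) = -111 + (1/18 + (14/585)*(-80)) = -111 + (1/18 - 224/117) = -111 - 145/78 = -8803/78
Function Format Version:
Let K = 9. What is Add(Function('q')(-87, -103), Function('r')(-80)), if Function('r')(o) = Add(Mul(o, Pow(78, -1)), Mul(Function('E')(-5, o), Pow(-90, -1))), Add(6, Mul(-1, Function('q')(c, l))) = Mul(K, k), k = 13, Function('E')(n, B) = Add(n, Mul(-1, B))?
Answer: Rational(-8803, 78) ≈ -112.86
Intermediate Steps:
Function('q')(c, l) = -111 (Function('q')(c, l) = Add(6, Mul(-1, Mul(9, 13))) = Add(6, Mul(-1, 117)) = Add(6, -117) = -111)
Function('r')(o) = Add(Rational(1, 18), Mul(Rational(14, 585), o)) (Function('r')(o) = Add(Mul(o, Pow(78, -1)), Mul(Add(-5, Mul(-1, o)), Pow(-90, -1))) = Add(Mul(o, Rational(1, 78)), Mul(Add(-5, Mul(-1, o)), Rational(-1, 90))) = Add(Mul(Rational(1, 78), o), Add(Rational(1, 18), Mul(Rational(1, 90), o))) = Add(Rational(1, 18), Mul(Rational(14, 585), o)))
Add(Function('q')(-87, -103), Function('r')(-80)) = Add(-111, Add(Rational(1, 18), Mul(Rational(14, 585), -80))) = Add(-111, Add(Rational(1, 18), Rational(-224, 117))) = Add(-111, Rational(-145, 78)) = Rational(-8803, 78)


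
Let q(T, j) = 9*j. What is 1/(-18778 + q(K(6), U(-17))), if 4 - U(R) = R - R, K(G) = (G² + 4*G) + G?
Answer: -1/18742 ≈ -5.3356e-5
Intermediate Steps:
K(G) = G² + 5*G
U(R) = 4 (U(R) = 4 - (R - R) = 4 - 1*0 = 4 + 0 = 4)
1/(-18778 + q(K(6), U(-17))) = 1/(-18778 + 9*4) = 1/(-18778 + 36) = 1/(-18742) = -1/18742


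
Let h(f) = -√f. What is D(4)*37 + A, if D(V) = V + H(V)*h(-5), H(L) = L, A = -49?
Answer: 99 - 148*I*√5 ≈ 99.0 - 330.94*I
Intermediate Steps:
D(V) = V - I*V*√5 (D(V) = V + V*(-√(-5)) = V + V*(-I*√5) = V - I*V*√5)
D(4)*37 + A = (4*(1 - I*√5))*37 - 49 = (4 - 4*I*√5)*37 - 49 = (148 - 148*I*√5) - 49 = 99 - 148*I*√5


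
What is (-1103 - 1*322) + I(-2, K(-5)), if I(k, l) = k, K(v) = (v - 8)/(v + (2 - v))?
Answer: -1427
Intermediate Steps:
K(v) = -4 + v/2 (K(v) = (-8 + v)/2 = (-8 + v)*(1/2) = -4 + v/2)
(-1103 - 1*322) + I(-2, K(-5)) = (-1103 - 1*322) - 2 = (-1103 - 322) - 2 = -1425 - 2 = -1427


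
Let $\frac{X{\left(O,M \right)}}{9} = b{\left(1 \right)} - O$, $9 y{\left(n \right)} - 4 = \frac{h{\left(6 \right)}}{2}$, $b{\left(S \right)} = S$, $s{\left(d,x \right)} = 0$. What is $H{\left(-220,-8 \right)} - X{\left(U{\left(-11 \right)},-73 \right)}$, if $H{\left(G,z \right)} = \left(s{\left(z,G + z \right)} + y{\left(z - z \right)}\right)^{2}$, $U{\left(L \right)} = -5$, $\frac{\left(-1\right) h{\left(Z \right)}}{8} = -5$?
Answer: $- \frac{422}{9} \approx -46.889$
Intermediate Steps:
$h{\left(Z \right)} = 40$ ($h{\left(Z \right)} = \left(-8\right) \left(-5\right) = 40$)
$y{\left(n \right)} = \frac{8}{3}$ ($y{\left(n \right)} = \frac{4}{9} + \frac{40 \cdot \frac{1}{2}}{9} = \frac{4}{9} + \frac{1}{9} \cdot 20 = \frac{4}{9} + \frac{20}{9} = \frac{8}{3}$)
$X{\left(O,M \right)} = 9 - 9 O$ ($X{\left(O,M \right)} = 9 \left(1 - O\right) = 9 - 9 O$)
$H{\left(G,z \right)} = \frac{64}{9}$ ($H{\left(G,z \right)} = \left(0 + \frac{8}{3}\right)^{2} = \left(\frac{8}{3}\right)^{2} = \frac{64}{9}$)
$H{\left(-220,-8 \right)} - X{\left(U{\left(-11 \right)},-73 \right)} = \frac{64}{9} - \left(9 - -45\right) = \frac{64}{9} - \left(9 + 45\right) = \frac{64}{9} - 54 = - \frac{422}{9}$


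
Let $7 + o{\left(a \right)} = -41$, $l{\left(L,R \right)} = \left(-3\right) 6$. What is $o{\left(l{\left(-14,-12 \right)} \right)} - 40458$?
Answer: $-40506$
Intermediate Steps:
$l{\left(L,R \right)} = -18$
$o{\left(a \right)} = -48$ ($o{\left(a \right)} = -7 - 41 = -48$)
$o{\left(l{\left(-14,-12 \right)} \right)} - 40458 = -48 - 40458 = -40506$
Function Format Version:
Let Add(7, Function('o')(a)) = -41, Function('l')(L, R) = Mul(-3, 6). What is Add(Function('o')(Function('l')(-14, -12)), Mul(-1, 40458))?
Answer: -40506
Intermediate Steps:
Function('l')(L, R) = -18
Function('o')(a) = -48 (Function('o')(a) = Add(-7, -41) = -48)
Add(Function('o')(Function('l')(-14, -12)), Mul(-1, 40458)) = Add(-48, Mul(-1, 40458)) = Add(-48, -40458) = -40506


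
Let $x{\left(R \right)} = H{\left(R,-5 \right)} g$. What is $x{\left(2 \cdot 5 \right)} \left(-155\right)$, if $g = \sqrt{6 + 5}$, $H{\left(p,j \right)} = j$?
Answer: $775 \sqrt{11} \approx 2570.4$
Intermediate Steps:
$g = \sqrt{11} \approx 3.3166$
$x{\left(R \right)} = - 5 \sqrt{11}$
$x{\left(2 \cdot 5 \right)} \left(-155\right) = - 5 \sqrt{11} \left(-155\right) = 775 \sqrt{11}$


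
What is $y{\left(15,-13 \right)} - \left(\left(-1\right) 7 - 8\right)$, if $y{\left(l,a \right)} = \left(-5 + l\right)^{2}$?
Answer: $115$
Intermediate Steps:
$y{\left(15,-13 \right)} - \left(\left(-1\right) 7 - 8\right) = \left(-5 + 15\right)^{2} - \left(\left(-1\right) 7 - 8\right) = 10^{2} - \left(-7 - 8\right) = 100 - -15 = 100 + 15 = 115$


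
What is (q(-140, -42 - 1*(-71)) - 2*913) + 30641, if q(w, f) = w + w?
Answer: 28535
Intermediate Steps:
q(w, f) = 2*w
(q(-140, -42 - 1*(-71)) - 2*913) + 30641 = (2*(-140) - 2*913) + 30641 = (-280 - 1826) + 30641 = -2106 + 30641 = 28535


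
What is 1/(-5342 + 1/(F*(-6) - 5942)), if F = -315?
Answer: -4052/21645785 ≈ -0.00018720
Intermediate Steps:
1/(-5342 + 1/(F*(-6) - 5942)) = 1/(-5342 + 1/(-315*(-6) - 5942)) = 1/(-5342 + 1/(1890 - 5942)) = 1/(-5342 + 1/(-4052)) = 1/(-5342 - 1/4052) = 1/(-21645785/4052) = -4052/21645785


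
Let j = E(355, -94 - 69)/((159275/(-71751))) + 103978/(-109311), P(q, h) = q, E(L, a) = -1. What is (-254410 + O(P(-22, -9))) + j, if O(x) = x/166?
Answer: -4429418753594564/17410509525 ≈ -2.5441e+5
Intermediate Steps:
j = -8717922389/17410509525 (j = -1/(159275/(-71751)) + 103978/(-109311) = -1/(159275*(-1/71751)) + 103978*(-1/109311) = -1/(-159275/71751) - 103978/109311 = -1*(-71751/159275) - 103978/109311 = 71751/159275 - 103978/109311 = -8717922389/17410509525 ≈ -0.50073)
O(x) = x/166 (O(x) = x*(1/166) = x/166)
(-254410 + O(P(-22, -9))) + j = (-254410 + (1/166)*(-22)) - 8717922389/17410509525 = (-254410 - 11/83) - 8717922389/17410509525 = -21116041/83 - 8717922389/17410509525 = -4429418753594564/17410509525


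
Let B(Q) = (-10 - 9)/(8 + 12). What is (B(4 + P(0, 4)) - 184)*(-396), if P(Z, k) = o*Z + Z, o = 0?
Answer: 366201/5 ≈ 73240.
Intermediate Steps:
P(Z, k) = Z (P(Z, k) = 0*Z + Z = 0 + Z = Z)
B(Q) = -19/20
(B(4 + P(0, 4)) - 184)*(-396) = (-19/20 - 184)*(-396) = -3699/20*(-396) = 366201/5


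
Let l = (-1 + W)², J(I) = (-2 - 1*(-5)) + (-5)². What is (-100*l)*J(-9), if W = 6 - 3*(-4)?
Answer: -809200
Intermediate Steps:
W = 18 (W = 6 + 12 = 18)
J(I) = 28 (J(I) = (-2 + 5) + 25 = 3 + 25 = 28)
l = 289 (l = (-1 + 18)² = 17² = 289)
(-100*l)*J(-9) = -100*289*28 = -28900*28 = -809200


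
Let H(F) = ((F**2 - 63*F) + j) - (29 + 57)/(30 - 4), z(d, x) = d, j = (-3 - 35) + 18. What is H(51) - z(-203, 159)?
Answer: -5620/13 ≈ -432.31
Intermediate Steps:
j = -20 (j = -38 + 18 = -20)
H(F) = -303/13 + F**2 - 63*F (H(F) = ((F**2 - 63*F) - 20) - (29 + 57)/(30 - 4) = (-20 + F**2 - 63*F) - 86/26 = (-20 + F**2 - 63*F) - 1*43/13 = (-20 + F**2 - 63*F) - 43/13 = -303/13 + F**2 - 63*F)
H(51) - z(-203, 159) = (-303/13 + 51**2 - 63*51) - 1*(-203) = (-303/13 + 2601 - 3213) + 203 = -8259/13 + 203 = -5620/13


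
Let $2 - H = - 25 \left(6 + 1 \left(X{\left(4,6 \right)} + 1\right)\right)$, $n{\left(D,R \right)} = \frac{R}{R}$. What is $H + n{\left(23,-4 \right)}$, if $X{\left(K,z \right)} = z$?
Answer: $328$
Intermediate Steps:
$n{\left(D,R \right)} = 1$
$H = 327$ ($H = 2 - - 25 \left(6 + 1 \left(6 + 1\right)\right) = 2 - - 25 \left(6 + 1 \cdot 7\right) = 2 - - 25 \left(6 + 7\right) = 2 - \left(-25\right) 13 = 2 - -325 = 2 + 325 = 327$)
$H + n{\left(23,-4 \right)} = 327 + 1 = 328$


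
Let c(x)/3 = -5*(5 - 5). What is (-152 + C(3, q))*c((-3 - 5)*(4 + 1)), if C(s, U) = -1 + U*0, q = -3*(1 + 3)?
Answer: 0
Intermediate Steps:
q = -12 (q = -3*4 = -12)
C(s, U) = -1 (C(s, U) = -1 + 0 = -1)
c(x) = 0 (c(x) = 3*(-5*(5 - 5)) = 3*(-5*0) = 3*0 = 0)
(-152 + C(3, q))*c((-3 - 5)*(4 + 1)) = (-152 - 1)*0 = -153*0 = 0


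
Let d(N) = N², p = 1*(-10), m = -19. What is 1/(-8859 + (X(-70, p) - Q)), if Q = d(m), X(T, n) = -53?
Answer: -1/9273 ≈ -0.00010784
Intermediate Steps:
p = -10
Q = 361 (Q = (-19)² = 361)
1/(-8859 + (X(-70, p) - Q)) = 1/(-8859 + (-53 - 1*361)) = 1/(-8859 + (-53 - 361)) = 1/(-8859 - 414) = 1/(-9273) = -1/9273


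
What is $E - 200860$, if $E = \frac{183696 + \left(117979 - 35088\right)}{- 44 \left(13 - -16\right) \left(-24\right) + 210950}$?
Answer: $- \frac{48522287053}{241574} \approx -2.0086 \cdot 10^{5}$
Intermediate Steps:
$E = \frac{266587}{241574}$ ($E = \frac{183696 + \left(117979 - 35088\right)}{- 44 \left(13 + 16\right) \left(-24\right) + 210950} = \frac{183696 + 82891}{\left(-44\right) 29 \left(-24\right) + 210950} = \frac{266587}{\left(-1276\right) \left(-24\right) + 210950} = \frac{266587}{30624 + 210950} = \frac{266587}{241574} \approx 1.1035$)
$E - 200860 = \frac{266587}{241574} - 200860 = - \frac{48522287053}{241574}$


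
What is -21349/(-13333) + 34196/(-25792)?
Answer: 23674535/85971184 ≈ 0.27538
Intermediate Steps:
-21349/(-13333) + 34196/(-25792) = -21349*(-1/13333) + 34196*(-1/25792) = 21349/13333 - 8549/6448 = 23674535/85971184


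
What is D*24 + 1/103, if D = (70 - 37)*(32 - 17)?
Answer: 1223641/103 ≈ 11880.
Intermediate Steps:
D = 495 (D = 33*15 = 495)
D*24 + 1/103 = 495*24 + 1/103 = 11880 + 1/103 = 1223641/103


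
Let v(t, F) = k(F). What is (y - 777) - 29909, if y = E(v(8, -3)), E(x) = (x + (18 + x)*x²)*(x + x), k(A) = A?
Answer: -31478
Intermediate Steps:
v(t, F) = F
E(x) = 2*x*(x + x²*(18 + x)) (E(x) = (x + x²*(18 + x))*(2*x) = 2*x*(x + x²*(18 + x)))
y = -792 (y = 2*(-3)²*(1 + (-3)² + 18*(-3)) = 2*9*(1 + 9 - 54) = 2*9*(-44) = -792)
(y - 777) - 29909 = (-792 - 777) - 29909 = -1569 - 29909 = -31478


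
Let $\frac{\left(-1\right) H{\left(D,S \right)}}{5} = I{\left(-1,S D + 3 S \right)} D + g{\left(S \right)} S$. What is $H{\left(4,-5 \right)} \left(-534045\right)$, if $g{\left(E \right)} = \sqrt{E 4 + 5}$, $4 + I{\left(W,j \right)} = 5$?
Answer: $10680900 - 13351125 i \sqrt{15} \approx 1.0681 \cdot 10^{7} - 5.1709 \cdot 10^{7} i$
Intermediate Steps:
$I{\left(W,j \right)} = 1$ ($I{\left(W,j \right)} = -4 + 5 = 1$)
$g{\left(E \right)} = \sqrt{5 + 4 E}$ ($g{\left(E \right)} = \sqrt{4 E + 5} = \sqrt{5 + 4 E}$)
$H{\left(D,S \right)} = - 5 D - 5 S \sqrt{5 + 4 S}$ ($H{\left(D,S \right)} = - 5 \left(1 D + \sqrt{5 + 4 S} S\right) = - 5 \left(D + S \sqrt{5 + 4 S}\right) = - 5 D - 5 S \sqrt{5 + 4 S}$)
$H{\left(4,-5 \right)} \left(-534045\right) = \left(\left(-5\right) 4 - - 25 \sqrt{5 + 4 \left(-5\right)}\right) \left(-534045\right) = \left(-20 - - 25 \sqrt{5 - 20}\right) \left(-534045\right) = \left(-20 - - 25 \sqrt{-15}\right) \left(-534045\right) = \left(-20 - - 25 i \sqrt{15}\right) \left(-534045\right) = \left(-20 + 25 i \sqrt{15}\right) \left(-534045\right) = 10680900 - 13351125 i \sqrt{15}$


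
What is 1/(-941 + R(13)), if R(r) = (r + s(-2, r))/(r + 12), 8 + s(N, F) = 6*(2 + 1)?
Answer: -25/23502 ≈ -0.0010637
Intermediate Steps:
s(N, F) = 10 (s(N, F) = -8 + 6*(2 + 1) = -8 + 6*3 = -8 + 18 = 10)
R(r) = (10 + r)/(12 + r) (R(r) = (r + 10)/(r + 12) = (10 + r)/(12 + r))
1/(-941 + R(13)) = 1/(-941 + (10 + 13)/(12 + 13)) = 1/(-941 + 23/25) = 1/(-23502/25) = -25/23502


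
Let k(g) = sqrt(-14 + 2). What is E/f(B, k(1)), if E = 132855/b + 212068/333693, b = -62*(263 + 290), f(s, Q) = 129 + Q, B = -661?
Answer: -1593658262881/63508980997098 + 37061820067*I*sqrt(3)/95263471495647 ≈ -0.025093 + 0.00067385*I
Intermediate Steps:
k(g) = 2*I*sqrt(3) (k(g) = sqrt(-12) = 2*I*sqrt(3))
b = -34286 (b = -62*553 = -34286)
E = -37061820067/11440998198 (E = 132855/(-34286) + 212068/333693 = 132855*(-1/34286) + 212068*(1/333693) = -132855/34286 + 212068/333693 = -37061820067/11440998198 ≈ -3.2394)
E/f(B, k(1)) = -37061820067/(11440998198*(129 + 2*I*sqrt(3)))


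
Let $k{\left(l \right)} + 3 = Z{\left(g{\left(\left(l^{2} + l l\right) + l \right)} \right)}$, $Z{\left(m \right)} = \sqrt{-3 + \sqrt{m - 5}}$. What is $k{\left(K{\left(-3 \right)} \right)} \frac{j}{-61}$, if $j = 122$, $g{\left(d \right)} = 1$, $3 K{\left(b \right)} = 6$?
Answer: $6 - 2 \sqrt{-3 + 2 i} \approx 4.8995 - 3.6347 i$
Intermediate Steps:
$K{\left(b \right)} = 2$ ($K{\left(b \right)} = \frac{1}{3} \cdot 6 = 2$)
$Z{\left(m \right)} = \sqrt{-3 + \sqrt{-5 + m}}$
$k{\left(l \right)} = -3 + \sqrt{-3 + 2 i}$ ($k{\left(l \right)} = -3 + \sqrt{-3 + \sqrt{-5 + 1}} = -3 + \sqrt{-3 + \sqrt{-4}} = -3 + \sqrt{-3 + 2 i}$)
$k{\left(K{\left(-3 \right)} \right)} \frac{j}{-61} = \left(-3 + \sqrt{-3 + 2 i}\right) \frac{122}{-61} = \left(-3 + \sqrt{-3 + 2 i}\right) 122 \left(- \frac{1}{61}\right) = \left(-3 + \sqrt{-3 + 2 i}\right) \left(-2\right) = 6 - 2 \sqrt{-3 + 2 i}$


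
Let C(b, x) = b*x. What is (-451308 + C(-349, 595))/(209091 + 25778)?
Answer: -658963/234869 ≈ -2.8057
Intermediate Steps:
(-451308 + C(-349, 595))/(209091 + 25778) = (-451308 - 349*595)/(209091 + 25778) = (-451308 - 207655)/234869 = -658963*1/234869 = -658963/234869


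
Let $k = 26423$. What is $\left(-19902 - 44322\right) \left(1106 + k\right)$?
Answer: $-1768022496$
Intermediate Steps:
$\left(-19902 - 44322\right) \left(1106 + k\right) = \left(-19902 - 44322\right) \left(1106 + 26423\right) = \left(-64224\right) 27529 = -1768022496$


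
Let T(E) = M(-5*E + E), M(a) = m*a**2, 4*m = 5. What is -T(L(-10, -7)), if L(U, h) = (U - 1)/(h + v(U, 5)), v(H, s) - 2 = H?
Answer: -484/45 ≈ -10.756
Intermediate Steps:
m = 5/4 (m = (1/4)*5 = 5/4 ≈ 1.2500)
v(H, s) = 2 + H
L(U, h) = (-1 + U)/(2 + U + h) (L(U, h) = (U - 1)/(h + (2 + U)) = (-1 + U)/(2 + U + h))
M(a) = 5*a**2/4
T(E) = 20*E**2 (T(E) = 5*(-5*E + E)**2/4 = 5*(-4*E)**2/4 = 5*(16*E**2)/4 = 20*E**2)
-T(L(-10, -7)) = -20*((-1 - 10)/(2 - 10 - 7))**2 = -20*(-11/(-15))**2 = -20*(-1/15*(-11))**2 = -20*(11/15)**2 = -20*121/225 = -1*484/45 = -484/45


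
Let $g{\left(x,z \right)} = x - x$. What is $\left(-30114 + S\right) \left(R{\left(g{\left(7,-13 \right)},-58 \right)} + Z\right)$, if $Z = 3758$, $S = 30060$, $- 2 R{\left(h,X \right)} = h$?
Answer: $-202932$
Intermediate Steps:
$g{\left(x,z \right)} = 0$
$R{\left(h,X \right)} = - \frac{h}{2}$
$\left(-30114 + S\right) \left(R{\left(g{\left(7,-13 \right)},-58 \right)} + Z\right) = \left(-30114 + 30060\right) \left(\left(- \frac{1}{2}\right) 0 + 3758\right) = - 54 \left(0 + 3758\right) = \left(-54\right) 3758 = -202932$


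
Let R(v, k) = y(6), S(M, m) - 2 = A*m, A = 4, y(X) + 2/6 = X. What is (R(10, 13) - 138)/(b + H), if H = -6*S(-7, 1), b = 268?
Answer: -397/696 ≈ -0.57040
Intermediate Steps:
y(X) = -1/3 + X
S(M, m) = 2 + 4*m
R(v, k) = 17/3 (R(v, k) = -1/3 + 6 = 17/3)
H = -36 (H = -6*(2 + 4*1) = -6*(2 + 4) = -6*6 = -36)
(R(10, 13) - 138)/(b + H) = (17/3 - 138)/(268 - 36) = -397/3/232 = -397/3*1/232 = -397/696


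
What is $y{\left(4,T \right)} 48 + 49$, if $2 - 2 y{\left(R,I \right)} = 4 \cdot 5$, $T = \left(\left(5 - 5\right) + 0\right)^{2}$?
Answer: $-383$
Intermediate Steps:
$T = 0$ ($T = \left(0 + 0\right)^{2} = 0^{2} = 0$)
$y{\left(R,I \right)} = -9$ ($y{\left(R,I \right)} = 1 - \frac{4 \cdot 5}{2} = 1 - 10 = -9$)
$y{\left(4,T \right)} 48 + 49 = \left(-9\right) 48 + 49 = -432 + 49 = -383$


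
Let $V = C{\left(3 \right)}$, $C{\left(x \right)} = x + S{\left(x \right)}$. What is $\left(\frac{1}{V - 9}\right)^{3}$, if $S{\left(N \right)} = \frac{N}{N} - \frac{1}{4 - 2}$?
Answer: $- \frac{8}{1331} \approx -0.0060105$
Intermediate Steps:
$S{\left(N \right)} = \frac{1}{2}$ ($S{\left(N \right)} = 1 - \frac{1}{4 - 2} = 1 - \frac{1}{2} = \frac{1}{2}$)
$C{\left(x \right)} = \frac{1}{2} + x$ ($C{\left(x \right)} = x + \frac{1}{2} = \frac{1}{2} + x$)
$V = \frac{7}{2}$ ($V = \frac{1}{2} + 3 = \frac{7}{2} \approx 3.5$)
$\left(\frac{1}{V - 9}\right)^{3} = \left(\frac{1}{\frac{7}{2} - 9}\right)^{3} = \left(\frac{1}{- \frac{11}{2}}\right)^{3} = \left(- \frac{2}{11}\right)^{3} = - \frac{8}{1331}$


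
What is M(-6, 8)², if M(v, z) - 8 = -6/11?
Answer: 6724/121 ≈ 55.570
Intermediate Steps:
M(v, z) = 82/11 (M(v, z) = 8 - 6/11 = 82/11)
M(-6, 8)² = (82/11)² = 6724/121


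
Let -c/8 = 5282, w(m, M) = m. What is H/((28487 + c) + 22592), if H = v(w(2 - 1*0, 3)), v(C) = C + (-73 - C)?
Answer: -73/8823 ≈ -0.0082738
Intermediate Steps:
c = -42256 (c = -8*5282 = -42256)
v(C) = -73
H = -73
H/((28487 + c) + 22592) = -73/((28487 - 42256) + 22592) = -73/(-13769 + 22592) = -73/8823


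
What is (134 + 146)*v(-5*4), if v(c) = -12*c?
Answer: 67200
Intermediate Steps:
(134 + 146)*v(-5*4) = (134 + 146)*(-(-60)*4) = 280*(-12*(-20)) = 280*240 = 67200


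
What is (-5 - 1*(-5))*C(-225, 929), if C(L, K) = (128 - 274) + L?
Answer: 0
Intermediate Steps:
C(L, K) = -146 + L
(-5 - 1*(-5))*C(-225, 929) = (-5 - 1*(-5))*(-146 - 225) = (-5 + 5)*(-371) = 0*(-371) = 0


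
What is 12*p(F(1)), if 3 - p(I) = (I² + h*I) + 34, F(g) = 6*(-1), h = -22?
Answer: -2388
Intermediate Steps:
F(g) = -6
p(I) = -31 - I² + 22*I (p(I) = 3 - ((I² - 22*I) + 34) = 3 - (34 + I² - 22*I) = 3 + (-34 - I² + 22*I) = -31 - I² + 22*I)
12*p(F(1)) = 12*(-31 - 1*(-6)² + 22*(-6)) = 12*(-31 - 1*36 - 132) = 12*(-31 - 36 - 132) = 12*(-199) = -2388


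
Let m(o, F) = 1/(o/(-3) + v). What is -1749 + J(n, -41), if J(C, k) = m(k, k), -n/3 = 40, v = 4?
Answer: -92694/53 ≈ -1748.9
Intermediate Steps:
n = -120 (n = -3*40 = -120)
m(o, F) = 1/(4 - o/3) (m(o, F) = 1/(o/(-3) + 4) = 1/(o*(-⅓) + 4) = 1/(-o/3 + 4) = 1/(4 - o/3))
J(C, k) = -3/(-12 + k)
-1749 + J(n, -41) = -1749 - 3/(-12 - 41) = -1749 - 3/(-53) = -1749 - 3*(-1/53) = -1749 + 3/53 = -92694/53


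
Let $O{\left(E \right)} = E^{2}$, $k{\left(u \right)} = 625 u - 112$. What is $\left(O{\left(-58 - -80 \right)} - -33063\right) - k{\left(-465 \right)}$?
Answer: $324284$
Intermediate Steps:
$k{\left(u \right)} = -112 + 625 u$
$\left(O{\left(-58 - -80 \right)} - -33063\right) - k{\left(-465 \right)} = \left(\left(-58 - -80\right)^{2} - -33063\right) - \left(-112 + 625 \left(-465\right)\right) = \left(\left(-58 + 80\right)^{2} + 33063\right) - \left(-112 - 290625\right) = \left(22^{2} + 33063\right) - -290737 = \left(484 + 33063\right) + 290737 = 33547 + 290737 = 324284$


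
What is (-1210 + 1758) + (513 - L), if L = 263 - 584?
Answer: 1382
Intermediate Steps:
L = -321
(-1210 + 1758) + (513 - L) = (-1210 + 1758) + (513 - 1*(-321)) = 548 + (513 + 321) = 548 + 834 = 1382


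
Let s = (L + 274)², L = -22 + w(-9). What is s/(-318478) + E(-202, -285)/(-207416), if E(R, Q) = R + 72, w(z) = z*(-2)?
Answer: -3769806065/16514358212 ≈ -0.22827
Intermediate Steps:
w(z) = -2*z
E(R, Q) = 72 + R
L = -4 (L = -22 - 2*(-9) = -22 + 18 = -4)
s = 72900 (s = (-4 + 274)² = 270² = 72900)
s/(-318478) + E(-202, -285)/(-207416) = 72900/(-318478) + (72 - 202)/(-207416) = 72900*(-1/318478) - 130*(-1/207416) = -36450/159239 + 65/103708 = -3769806065/16514358212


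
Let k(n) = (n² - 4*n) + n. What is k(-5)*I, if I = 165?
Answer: 6600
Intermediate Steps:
k(n) = n² - 3*n
k(-5)*I = -5*(-3 - 5)*165 = -5*(-8)*165 = 40*165 = 6600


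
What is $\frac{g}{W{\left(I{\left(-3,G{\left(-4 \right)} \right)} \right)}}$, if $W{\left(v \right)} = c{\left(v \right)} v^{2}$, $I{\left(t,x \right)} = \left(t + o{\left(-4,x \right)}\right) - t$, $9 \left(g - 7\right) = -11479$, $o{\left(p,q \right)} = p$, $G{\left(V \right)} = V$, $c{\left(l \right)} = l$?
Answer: $\frac{1427}{72} \approx 19.819$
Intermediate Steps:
$g = - \frac{11416}{9}$ ($g = 7 + \frac{1}{9} \left(-11479\right) = 7 - \frac{11479}{9} = - \frac{11416}{9} \approx -1268.4$)
$I{\left(t,x \right)} = -4$ ($I{\left(t,x \right)} = \left(t - 4\right) - t = \left(-4 + t\right) - t = -4$)
$W{\left(v \right)} = v^{3}$ ($W{\left(v \right)} = v v^{2} = v^{3}$)
$\frac{g}{W{\left(I{\left(-3,G{\left(-4 \right)} \right)} \right)}} = - \frac{11416}{9 \left(-4\right)^{3}} = - \frac{11416}{9 \left(-64\right)} = \left(- \frac{11416}{9}\right) \left(- \frac{1}{64}\right) = \frac{1427}{72}$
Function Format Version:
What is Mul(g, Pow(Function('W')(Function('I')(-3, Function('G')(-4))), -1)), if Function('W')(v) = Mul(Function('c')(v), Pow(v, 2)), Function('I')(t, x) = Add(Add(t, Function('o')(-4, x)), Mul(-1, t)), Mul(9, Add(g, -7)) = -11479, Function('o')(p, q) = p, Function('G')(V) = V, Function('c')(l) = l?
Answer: Rational(1427, 72) ≈ 19.819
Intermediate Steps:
g = Rational(-11416, 9) (g = Add(7, Mul(Rational(1, 9), -11479)) = Add(7, Rational(-11479, 9)) = Rational(-11416, 9) ≈ -1268.4)
Function('I')(t, x) = -4 (Function('I')(t, x) = Add(Add(t, -4), Mul(-1, t)) = Add(Add(-4, t), Mul(-1, t)) = -4)
Function('W')(v) = Pow(v, 3) (Function('W')(v) = Mul(v, Pow(v, 2)) = Pow(v, 3))
Mul(g, Pow(Function('W')(Function('I')(-3, Function('G')(-4))), -1)) = Mul(Rational(-11416, 9), Pow(Pow(-4, 3), -1)) = Mul(Rational(-11416, 9), Pow(-64, -1)) = Mul(Rational(-11416, 9), Rational(-1, 64)) = Rational(1427, 72)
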